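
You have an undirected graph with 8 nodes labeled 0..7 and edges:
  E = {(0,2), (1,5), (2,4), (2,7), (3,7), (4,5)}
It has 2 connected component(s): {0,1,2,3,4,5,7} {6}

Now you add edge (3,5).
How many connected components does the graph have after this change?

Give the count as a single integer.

Answer: 2

Derivation:
Initial component count: 2
Add (3,5): endpoints already in same component. Count unchanged: 2.
New component count: 2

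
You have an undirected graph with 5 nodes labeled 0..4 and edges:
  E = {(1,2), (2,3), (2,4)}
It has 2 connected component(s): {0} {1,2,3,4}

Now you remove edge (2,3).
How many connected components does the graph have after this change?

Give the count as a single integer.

Initial component count: 2
Remove (2,3): it was a bridge. Count increases: 2 -> 3.
  After removal, components: {0} {1,2,4} {3}
New component count: 3

Answer: 3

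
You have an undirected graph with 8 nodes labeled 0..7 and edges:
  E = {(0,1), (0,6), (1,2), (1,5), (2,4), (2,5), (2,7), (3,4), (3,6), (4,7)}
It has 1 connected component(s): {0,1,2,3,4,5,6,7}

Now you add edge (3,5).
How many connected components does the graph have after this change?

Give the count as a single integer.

Answer: 1

Derivation:
Initial component count: 1
Add (3,5): endpoints already in same component. Count unchanged: 1.
New component count: 1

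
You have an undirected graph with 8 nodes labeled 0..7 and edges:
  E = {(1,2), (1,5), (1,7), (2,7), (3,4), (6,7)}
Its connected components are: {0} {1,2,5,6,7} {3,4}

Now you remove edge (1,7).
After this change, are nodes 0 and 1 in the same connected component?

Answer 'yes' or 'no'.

Answer: no

Derivation:
Initial components: {0} {1,2,5,6,7} {3,4}
Removing edge (1,7): not a bridge — component count unchanged at 3.
New components: {0} {1,2,5,6,7} {3,4}
Are 0 and 1 in the same component? no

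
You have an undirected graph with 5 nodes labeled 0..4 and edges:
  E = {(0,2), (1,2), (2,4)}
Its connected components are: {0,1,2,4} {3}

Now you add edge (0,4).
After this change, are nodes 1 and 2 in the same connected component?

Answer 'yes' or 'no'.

Initial components: {0,1,2,4} {3}
Adding edge (0,4): both already in same component {0,1,2,4}. No change.
New components: {0,1,2,4} {3}
Are 1 and 2 in the same component? yes

Answer: yes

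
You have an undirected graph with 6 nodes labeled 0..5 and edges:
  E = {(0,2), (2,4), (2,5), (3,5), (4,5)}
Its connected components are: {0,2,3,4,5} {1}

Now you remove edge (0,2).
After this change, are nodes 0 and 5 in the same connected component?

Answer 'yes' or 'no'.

Initial components: {0,2,3,4,5} {1}
Removing edge (0,2): it was a bridge — component count 2 -> 3.
New components: {0} {1} {2,3,4,5}
Are 0 and 5 in the same component? no

Answer: no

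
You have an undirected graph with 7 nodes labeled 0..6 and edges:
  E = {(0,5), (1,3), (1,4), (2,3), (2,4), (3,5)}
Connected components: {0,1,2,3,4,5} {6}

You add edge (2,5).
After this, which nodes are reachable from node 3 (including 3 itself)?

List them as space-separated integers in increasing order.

Before: nodes reachable from 3: {0,1,2,3,4,5}
Adding (2,5): both endpoints already in same component. Reachability from 3 unchanged.
After: nodes reachable from 3: {0,1,2,3,4,5}

Answer: 0 1 2 3 4 5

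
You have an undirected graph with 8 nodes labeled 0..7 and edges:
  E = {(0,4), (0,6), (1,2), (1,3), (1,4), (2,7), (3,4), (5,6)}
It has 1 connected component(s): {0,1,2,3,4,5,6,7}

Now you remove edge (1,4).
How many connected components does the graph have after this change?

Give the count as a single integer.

Answer: 1

Derivation:
Initial component count: 1
Remove (1,4): not a bridge. Count unchanged: 1.
  After removal, components: {0,1,2,3,4,5,6,7}
New component count: 1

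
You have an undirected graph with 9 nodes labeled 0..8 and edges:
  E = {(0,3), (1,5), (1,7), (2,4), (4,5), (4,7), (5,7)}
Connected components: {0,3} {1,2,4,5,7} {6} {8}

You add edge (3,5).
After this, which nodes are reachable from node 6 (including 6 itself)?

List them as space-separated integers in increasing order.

Before: nodes reachable from 6: {6}
Adding (3,5): merges two components, but neither contains 6. Reachability from 6 unchanged.
After: nodes reachable from 6: {6}

Answer: 6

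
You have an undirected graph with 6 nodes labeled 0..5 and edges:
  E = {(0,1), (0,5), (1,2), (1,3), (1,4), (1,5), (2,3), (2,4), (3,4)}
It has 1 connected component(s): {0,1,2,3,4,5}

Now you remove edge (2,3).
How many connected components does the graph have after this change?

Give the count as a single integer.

Initial component count: 1
Remove (2,3): not a bridge. Count unchanged: 1.
  After removal, components: {0,1,2,3,4,5}
New component count: 1

Answer: 1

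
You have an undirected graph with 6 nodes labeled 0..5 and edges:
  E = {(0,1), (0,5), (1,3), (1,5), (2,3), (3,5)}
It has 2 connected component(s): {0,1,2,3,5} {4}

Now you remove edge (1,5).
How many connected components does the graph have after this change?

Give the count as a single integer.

Initial component count: 2
Remove (1,5): not a bridge. Count unchanged: 2.
  After removal, components: {0,1,2,3,5} {4}
New component count: 2

Answer: 2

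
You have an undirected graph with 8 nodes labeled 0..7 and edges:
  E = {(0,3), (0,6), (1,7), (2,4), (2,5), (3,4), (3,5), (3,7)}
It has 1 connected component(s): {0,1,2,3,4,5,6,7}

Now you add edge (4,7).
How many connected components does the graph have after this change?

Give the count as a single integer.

Answer: 1

Derivation:
Initial component count: 1
Add (4,7): endpoints already in same component. Count unchanged: 1.
New component count: 1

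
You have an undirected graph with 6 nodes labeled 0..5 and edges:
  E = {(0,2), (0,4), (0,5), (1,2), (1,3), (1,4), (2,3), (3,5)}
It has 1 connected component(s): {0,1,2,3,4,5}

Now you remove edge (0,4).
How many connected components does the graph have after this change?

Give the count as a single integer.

Answer: 1

Derivation:
Initial component count: 1
Remove (0,4): not a bridge. Count unchanged: 1.
  After removal, components: {0,1,2,3,4,5}
New component count: 1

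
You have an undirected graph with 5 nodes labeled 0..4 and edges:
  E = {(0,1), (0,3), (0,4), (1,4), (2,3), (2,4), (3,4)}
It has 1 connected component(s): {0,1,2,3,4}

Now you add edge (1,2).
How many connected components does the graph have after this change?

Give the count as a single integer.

Initial component count: 1
Add (1,2): endpoints already in same component. Count unchanged: 1.
New component count: 1

Answer: 1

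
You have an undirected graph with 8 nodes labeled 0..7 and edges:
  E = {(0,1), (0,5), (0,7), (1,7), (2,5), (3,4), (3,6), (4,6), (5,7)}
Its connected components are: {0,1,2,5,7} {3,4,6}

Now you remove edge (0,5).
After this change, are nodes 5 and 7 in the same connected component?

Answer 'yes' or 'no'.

Initial components: {0,1,2,5,7} {3,4,6}
Removing edge (0,5): not a bridge — component count unchanged at 2.
New components: {0,1,2,5,7} {3,4,6}
Are 5 and 7 in the same component? yes

Answer: yes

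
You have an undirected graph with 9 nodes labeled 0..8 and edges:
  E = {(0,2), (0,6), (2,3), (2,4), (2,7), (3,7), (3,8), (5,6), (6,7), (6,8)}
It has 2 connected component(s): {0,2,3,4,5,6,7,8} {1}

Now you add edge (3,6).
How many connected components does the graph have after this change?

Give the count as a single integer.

Answer: 2

Derivation:
Initial component count: 2
Add (3,6): endpoints already in same component. Count unchanged: 2.
New component count: 2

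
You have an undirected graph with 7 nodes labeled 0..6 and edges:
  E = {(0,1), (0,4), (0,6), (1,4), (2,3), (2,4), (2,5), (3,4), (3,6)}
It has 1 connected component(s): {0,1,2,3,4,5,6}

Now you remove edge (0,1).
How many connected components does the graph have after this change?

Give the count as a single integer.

Initial component count: 1
Remove (0,1): not a bridge. Count unchanged: 1.
  After removal, components: {0,1,2,3,4,5,6}
New component count: 1

Answer: 1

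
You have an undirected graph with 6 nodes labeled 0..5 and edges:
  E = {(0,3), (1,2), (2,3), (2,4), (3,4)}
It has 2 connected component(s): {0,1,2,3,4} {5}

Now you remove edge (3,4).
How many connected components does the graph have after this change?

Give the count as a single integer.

Initial component count: 2
Remove (3,4): not a bridge. Count unchanged: 2.
  After removal, components: {0,1,2,3,4} {5}
New component count: 2

Answer: 2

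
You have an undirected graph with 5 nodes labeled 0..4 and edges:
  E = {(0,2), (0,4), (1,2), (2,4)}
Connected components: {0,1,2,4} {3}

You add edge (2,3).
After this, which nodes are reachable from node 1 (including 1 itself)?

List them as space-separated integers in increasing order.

Answer: 0 1 2 3 4

Derivation:
Before: nodes reachable from 1: {0,1,2,4}
Adding (2,3): merges 1's component with another. Reachability grows.
After: nodes reachable from 1: {0,1,2,3,4}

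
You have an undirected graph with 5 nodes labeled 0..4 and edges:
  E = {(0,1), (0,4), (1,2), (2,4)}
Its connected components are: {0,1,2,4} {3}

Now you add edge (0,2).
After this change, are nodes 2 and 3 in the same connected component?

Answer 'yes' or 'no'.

Answer: no

Derivation:
Initial components: {0,1,2,4} {3}
Adding edge (0,2): both already in same component {0,1,2,4}. No change.
New components: {0,1,2,4} {3}
Are 2 and 3 in the same component? no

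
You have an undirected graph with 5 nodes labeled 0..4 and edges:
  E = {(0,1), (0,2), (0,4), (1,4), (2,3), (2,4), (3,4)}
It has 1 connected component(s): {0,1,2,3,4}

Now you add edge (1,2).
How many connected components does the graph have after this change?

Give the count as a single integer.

Answer: 1

Derivation:
Initial component count: 1
Add (1,2): endpoints already in same component. Count unchanged: 1.
New component count: 1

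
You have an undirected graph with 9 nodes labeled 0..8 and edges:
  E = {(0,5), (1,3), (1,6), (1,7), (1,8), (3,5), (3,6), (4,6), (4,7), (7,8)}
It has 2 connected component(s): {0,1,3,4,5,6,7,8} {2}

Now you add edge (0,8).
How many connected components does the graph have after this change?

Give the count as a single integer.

Answer: 2

Derivation:
Initial component count: 2
Add (0,8): endpoints already in same component. Count unchanged: 2.
New component count: 2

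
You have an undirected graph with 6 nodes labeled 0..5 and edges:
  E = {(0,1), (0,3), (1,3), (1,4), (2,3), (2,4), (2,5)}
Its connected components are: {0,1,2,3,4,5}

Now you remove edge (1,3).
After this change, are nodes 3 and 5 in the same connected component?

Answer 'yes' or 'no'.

Initial components: {0,1,2,3,4,5}
Removing edge (1,3): not a bridge — component count unchanged at 1.
New components: {0,1,2,3,4,5}
Are 3 and 5 in the same component? yes

Answer: yes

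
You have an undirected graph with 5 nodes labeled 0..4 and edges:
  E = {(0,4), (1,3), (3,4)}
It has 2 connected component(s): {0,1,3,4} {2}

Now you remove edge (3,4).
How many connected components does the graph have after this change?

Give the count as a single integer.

Initial component count: 2
Remove (3,4): it was a bridge. Count increases: 2 -> 3.
  After removal, components: {0,4} {1,3} {2}
New component count: 3

Answer: 3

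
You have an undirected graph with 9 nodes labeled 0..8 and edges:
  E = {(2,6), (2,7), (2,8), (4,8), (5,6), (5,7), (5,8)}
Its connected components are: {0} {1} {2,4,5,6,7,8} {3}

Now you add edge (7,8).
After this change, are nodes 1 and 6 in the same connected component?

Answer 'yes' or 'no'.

Answer: no

Derivation:
Initial components: {0} {1} {2,4,5,6,7,8} {3}
Adding edge (7,8): both already in same component {2,4,5,6,7,8}. No change.
New components: {0} {1} {2,4,5,6,7,8} {3}
Are 1 and 6 in the same component? no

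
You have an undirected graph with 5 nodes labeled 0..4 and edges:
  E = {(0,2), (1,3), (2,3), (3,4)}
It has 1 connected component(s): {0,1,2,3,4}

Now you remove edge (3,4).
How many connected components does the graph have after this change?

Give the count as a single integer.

Initial component count: 1
Remove (3,4): it was a bridge. Count increases: 1 -> 2.
  After removal, components: {0,1,2,3} {4}
New component count: 2

Answer: 2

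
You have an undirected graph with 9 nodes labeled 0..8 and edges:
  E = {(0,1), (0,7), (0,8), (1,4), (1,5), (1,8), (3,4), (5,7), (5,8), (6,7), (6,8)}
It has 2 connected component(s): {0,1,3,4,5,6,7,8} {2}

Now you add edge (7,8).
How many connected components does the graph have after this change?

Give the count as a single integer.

Initial component count: 2
Add (7,8): endpoints already in same component. Count unchanged: 2.
New component count: 2

Answer: 2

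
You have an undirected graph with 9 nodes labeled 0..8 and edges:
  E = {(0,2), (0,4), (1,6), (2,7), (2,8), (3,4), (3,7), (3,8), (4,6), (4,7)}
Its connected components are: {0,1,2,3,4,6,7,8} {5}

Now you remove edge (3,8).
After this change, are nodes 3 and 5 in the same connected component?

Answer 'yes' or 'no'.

Initial components: {0,1,2,3,4,6,7,8} {5}
Removing edge (3,8): not a bridge — component count unchanged at 2.
New components: {0,1,2,3,4,6,7,8} {5}
Are 3 and 5 in the same component? no

Answer: no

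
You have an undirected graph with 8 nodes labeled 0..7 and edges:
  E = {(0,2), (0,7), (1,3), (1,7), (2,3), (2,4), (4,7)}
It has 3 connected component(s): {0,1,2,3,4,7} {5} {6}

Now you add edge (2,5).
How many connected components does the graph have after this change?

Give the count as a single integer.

Answer: 2

Derivation:
Initial component count: 3
Add (2,5): merges two components. Count decreases: 3 -> 2.
New component count: 2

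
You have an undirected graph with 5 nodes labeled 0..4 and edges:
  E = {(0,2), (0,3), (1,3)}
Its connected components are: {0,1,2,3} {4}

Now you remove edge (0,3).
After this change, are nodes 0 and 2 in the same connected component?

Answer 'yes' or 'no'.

Answer: yes

Derivation:
Initial components: {0,1,2,3} {4}
Removing edge (0,3): it was a bridge — component count 2 -> 3.
New components: {0,2} {1,3} {4}
Are 0 and 2 in the same component? yes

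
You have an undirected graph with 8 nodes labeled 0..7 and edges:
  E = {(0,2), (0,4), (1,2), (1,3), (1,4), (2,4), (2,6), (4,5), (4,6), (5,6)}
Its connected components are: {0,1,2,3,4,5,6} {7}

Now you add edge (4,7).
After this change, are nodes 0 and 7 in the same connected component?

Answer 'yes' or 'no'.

Initial components: {0,1,2,3,4,5,6} {7}
Adding edge (4,7): merges {0,1,2,3,4,5,6} and {7}.
New components: {0,1,2,3,4,5,6,7}
Are 0 and 7 in the same component? yes

Answer: yes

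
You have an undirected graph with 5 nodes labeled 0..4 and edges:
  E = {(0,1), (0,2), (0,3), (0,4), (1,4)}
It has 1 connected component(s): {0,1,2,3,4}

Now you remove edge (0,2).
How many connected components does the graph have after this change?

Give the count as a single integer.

Answer: 2

Derivation:
Initial component count: 1
Remove (0,2): it was a bridge. Count increases: 1 -> 2.
  After removal, components: {0,1,3,4} {2}
New component count: 2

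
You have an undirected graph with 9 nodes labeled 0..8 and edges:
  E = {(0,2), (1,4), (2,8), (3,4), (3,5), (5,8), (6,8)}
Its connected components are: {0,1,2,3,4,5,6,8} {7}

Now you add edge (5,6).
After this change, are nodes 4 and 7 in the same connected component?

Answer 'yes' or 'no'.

Answer: no

Derivation:
Initial components: {0,1,2,3,4,5,6,8} {7}
Adding edge (5,6): both already in same component {0,1,2,3,4,5,6,8}. No change.
New components: {0,1,2,3,4,5,6,8} {7}
Are 4 and 7 in the same component? no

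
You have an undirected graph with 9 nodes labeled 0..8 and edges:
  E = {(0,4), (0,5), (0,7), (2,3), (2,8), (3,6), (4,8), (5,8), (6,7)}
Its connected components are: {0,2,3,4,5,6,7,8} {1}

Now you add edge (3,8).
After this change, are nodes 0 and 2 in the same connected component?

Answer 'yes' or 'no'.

Answer: yes

Derivation:
Initial components: {0,2,3,4,5,6,7,8} {1}
Adding edge (3,8): both already in same component {0,2,3,4,5,6,7,8}. No change.
New components: {0,2,3,4,5,6,7,8} {1}
Are 0 and 2 in the same component? yes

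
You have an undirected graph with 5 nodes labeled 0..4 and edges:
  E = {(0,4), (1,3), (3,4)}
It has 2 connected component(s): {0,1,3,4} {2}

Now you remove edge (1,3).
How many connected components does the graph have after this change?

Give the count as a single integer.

Initial component count: 2
Remove (1,3): it was a bridge. Count increases: 2 -> 3.
  After removal, components: {0,3,4} {1} {2}
New component count: 3

Answer: 3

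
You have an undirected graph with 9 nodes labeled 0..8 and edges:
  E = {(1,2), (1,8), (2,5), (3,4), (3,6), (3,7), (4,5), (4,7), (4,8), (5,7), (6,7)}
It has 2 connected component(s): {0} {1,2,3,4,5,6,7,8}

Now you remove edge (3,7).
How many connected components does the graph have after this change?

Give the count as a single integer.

Answer: 2

Derivation:
Initial component count: 2
Remove (3,7): not a bridge. Count unchanged: 2.
  After removal, components: {0} {1,2,3,4,5,6,7,8}
New component count: 2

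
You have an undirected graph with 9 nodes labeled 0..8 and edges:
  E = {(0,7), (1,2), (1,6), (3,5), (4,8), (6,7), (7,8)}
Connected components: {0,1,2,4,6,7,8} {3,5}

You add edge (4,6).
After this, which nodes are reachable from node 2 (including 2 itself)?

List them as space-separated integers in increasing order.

Answer: 0 1 2 4 6 7 8

Derivation:
Before: nodes reachable from 2: {0,1,2,4,6,7,8}
Adding (4,6): both endpoints already in same component. Reachability from 2 unchanged.
After: nodes reachable from 2: {0,1,2,4,6,7,8}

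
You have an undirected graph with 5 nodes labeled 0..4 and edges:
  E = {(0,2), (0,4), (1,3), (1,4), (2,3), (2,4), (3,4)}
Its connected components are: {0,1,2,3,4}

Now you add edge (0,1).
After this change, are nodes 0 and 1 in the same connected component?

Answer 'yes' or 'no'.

Initial components: {0,1,2,3,4}
Adding edge (0,1): both already in same component {0,1,2,3,4}. No change.
New components: {0,1,2,3,4}
Are 0 and 1 in the same component? yes

Answer: yes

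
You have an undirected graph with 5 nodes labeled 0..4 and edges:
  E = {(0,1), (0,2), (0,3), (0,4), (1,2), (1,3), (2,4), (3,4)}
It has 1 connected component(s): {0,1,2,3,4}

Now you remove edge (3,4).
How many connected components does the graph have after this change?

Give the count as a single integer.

Answer: 1

Derivation:
Initial component count: 1
Remove (3,4): not a bridge. Count unchanged: 1.
  After removal, components: {0,1,2,3,4}
New component count: 1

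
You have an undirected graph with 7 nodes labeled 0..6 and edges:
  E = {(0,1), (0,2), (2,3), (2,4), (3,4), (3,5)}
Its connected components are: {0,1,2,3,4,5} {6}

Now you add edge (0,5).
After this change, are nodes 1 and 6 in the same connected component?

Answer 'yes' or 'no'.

Initial components: {0,1,2,3,4,5} {6}
Adding edge (0,5): both already in same component {0,1,2,3,4,5}. No change.
New components: {0,1,2,3,4,5} {6}
Are 1 and 6 in the same component? no

Answer: no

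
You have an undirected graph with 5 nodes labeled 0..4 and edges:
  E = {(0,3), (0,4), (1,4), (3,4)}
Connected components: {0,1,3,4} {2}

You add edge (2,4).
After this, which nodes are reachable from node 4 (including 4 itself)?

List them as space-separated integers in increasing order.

Before: nodes reachable from 4: {0,1,3,4}
Adding (2,4): merges 4's component with another. Reachability grows.
After: nodes reachable from 4: {0,1,2,3,4}

Answer: 0 1 2 3 4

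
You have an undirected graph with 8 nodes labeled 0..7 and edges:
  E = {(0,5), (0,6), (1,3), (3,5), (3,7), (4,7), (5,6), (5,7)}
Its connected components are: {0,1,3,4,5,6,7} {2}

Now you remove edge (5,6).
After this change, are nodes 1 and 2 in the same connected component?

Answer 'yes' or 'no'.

Initial components: {0,1,3,4,5,6,7} {2}
Removing edge (5,6): not a bridge — component count unchanged at 2.
New components: {0,1,3,4,5,6,7} {2}
Are 1 and 2 in the same component? no

Answer: no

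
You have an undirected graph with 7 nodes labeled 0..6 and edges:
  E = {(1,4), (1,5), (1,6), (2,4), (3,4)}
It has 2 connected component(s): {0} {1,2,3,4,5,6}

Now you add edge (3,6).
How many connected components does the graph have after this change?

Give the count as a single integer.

Answer: 2

Derivation:
Initial component count: 2
Add (3,6): endpoints already in same component. Count unchanged: 2.
New component count: 2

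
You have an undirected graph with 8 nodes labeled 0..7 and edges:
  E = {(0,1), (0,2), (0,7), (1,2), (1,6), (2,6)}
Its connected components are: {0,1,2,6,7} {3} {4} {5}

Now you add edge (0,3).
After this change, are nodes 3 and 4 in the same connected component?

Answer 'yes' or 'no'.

Initial components: {0,1,2,6,7} {3} {4} {5}
Adding edge (0,3): merges {0,1,2,6,7} and {3}.
New components: {0,1,2,3,6,7} {4} {5}
Are 3 and 4 in the same component? no

Answer: no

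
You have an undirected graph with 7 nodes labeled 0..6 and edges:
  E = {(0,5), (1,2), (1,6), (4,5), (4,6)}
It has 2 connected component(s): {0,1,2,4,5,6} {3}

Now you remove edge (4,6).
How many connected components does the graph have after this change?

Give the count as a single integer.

Initial component count: 2
Remove (4,6): it was a bridge. Count increases: 2 -> 3.
  After removal, components: {0,4,5} {1,2,6} {3}
New component count: 3

Answer: 3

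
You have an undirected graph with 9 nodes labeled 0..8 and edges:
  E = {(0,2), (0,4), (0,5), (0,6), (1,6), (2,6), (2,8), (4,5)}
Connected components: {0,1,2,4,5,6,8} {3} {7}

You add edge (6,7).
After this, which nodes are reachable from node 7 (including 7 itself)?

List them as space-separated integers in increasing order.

Answer: 0 1 2 4 5 6 7 8

Derivation:
Before: nodes reachable from 7: {7}
Adding (6,7): merges 7's component with another. Reachability grows.
After: nodes reachable from 7: {0,1,2,4,5,6,7,8}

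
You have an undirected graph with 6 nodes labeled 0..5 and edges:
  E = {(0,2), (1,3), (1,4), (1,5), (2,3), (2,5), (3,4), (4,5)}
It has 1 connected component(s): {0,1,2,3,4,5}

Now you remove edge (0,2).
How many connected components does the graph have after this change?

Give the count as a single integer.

Answer: 2

Derivation:
Initial component count: 1
Remove (0,2): it was a bridge. Count increases: 1 -> 2.
  After removal, components: {0} {1,2,3,4,5}
New component count: 2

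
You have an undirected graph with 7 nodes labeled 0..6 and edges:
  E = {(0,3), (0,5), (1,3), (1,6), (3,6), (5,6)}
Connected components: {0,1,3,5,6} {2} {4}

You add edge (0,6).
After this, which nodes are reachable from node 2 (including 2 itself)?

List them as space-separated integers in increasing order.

Answer: 2

Derivation:
Before: nodes reachable from 2: {2}
Adding (0,6): both endpoints already in same component. Reachability from 2 unchanged.
After: nodes reachable from 2: {2}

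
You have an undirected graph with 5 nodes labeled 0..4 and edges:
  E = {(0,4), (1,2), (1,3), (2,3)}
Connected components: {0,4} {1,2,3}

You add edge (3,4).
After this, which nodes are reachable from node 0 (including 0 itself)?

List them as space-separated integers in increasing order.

Before: nodes reachable from 0: {0,4}
Adding (3,4): merges 0's component with another. Reachability grows.
After: nodes reachable from 0: {0,1,2,3,4}

Answer: 0 1 2 3 4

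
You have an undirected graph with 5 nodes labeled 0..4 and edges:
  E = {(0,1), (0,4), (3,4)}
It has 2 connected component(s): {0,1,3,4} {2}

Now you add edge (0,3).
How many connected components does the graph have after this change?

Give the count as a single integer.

Initial component count: 2
Add (0,3): endpoints already in same component. Count unchanged: 2.
New component count: 2

Answer: 2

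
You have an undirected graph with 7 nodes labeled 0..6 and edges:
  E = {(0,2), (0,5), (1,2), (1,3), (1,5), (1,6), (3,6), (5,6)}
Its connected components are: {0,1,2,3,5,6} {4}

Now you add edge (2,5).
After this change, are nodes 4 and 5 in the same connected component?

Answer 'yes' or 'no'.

Initial components: {0,1,2,3,5,6} {4}
Adding edge (2,5): both already in same component {0,1,2,3,5,6}. No change.
New components: {0,1,2,3,5,6} {4}
Are 4 and 5 in the same component? no

Answer: no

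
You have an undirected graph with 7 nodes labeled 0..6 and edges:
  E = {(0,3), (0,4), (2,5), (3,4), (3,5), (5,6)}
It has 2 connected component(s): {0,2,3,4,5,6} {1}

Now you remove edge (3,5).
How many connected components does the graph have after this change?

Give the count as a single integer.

Answer: 3

Derivation:
Initial component count: 2
Remove (3,5): it was a bridge. Count increases: 2 -> 3.
  After removal, components: {0,3,4} {1} {2,5,6}
New component count: 3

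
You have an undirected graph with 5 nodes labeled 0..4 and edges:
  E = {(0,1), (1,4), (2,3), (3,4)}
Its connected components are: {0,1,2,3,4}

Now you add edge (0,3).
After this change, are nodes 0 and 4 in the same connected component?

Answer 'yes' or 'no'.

Answer: yes

Derivation:
Initial components: {0,1,2,3,4}
Adding edge (0,3): both already in same component {0,1,2,3,4}. No change.
New components: {0,1,2,3,4}
Are 0 and 4 in the same component? yes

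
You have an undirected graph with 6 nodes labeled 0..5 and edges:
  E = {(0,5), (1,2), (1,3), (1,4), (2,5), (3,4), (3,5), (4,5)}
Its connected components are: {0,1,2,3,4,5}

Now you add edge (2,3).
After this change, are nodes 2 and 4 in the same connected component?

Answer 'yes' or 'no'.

Answer: yes

Derivation:
Initial components: {0,1,2,3,4,5}
Adding edge (2,3): both already in same component {0,1,2,3,4,5}. No change.
New components: {0,1,2,3,4,5}
Are 2 and 4 in the same component? yes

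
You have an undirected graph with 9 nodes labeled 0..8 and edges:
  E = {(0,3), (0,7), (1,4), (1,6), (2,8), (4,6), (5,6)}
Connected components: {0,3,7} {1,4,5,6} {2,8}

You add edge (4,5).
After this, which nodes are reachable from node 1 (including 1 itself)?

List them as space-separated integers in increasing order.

Before: nodes reachable from 1: {1,4,5,6}
Adding (4,5): both endpoints already in same component. Reachability from 1 unchanged.
After: nodes reachable from 1: {1,4,5,6}

Answer: 1 4 5 6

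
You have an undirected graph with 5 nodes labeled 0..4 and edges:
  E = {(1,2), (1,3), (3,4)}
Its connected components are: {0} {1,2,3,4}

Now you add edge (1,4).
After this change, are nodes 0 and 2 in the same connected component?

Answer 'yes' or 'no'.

Initial components: {0} {1,2,3,4}
Adding edge (1,4): both already in same component {1,2,3,4}. No change.
New components: {0} {1,2,3,4}
Are 0 and 2 in the same component? no

Answer: no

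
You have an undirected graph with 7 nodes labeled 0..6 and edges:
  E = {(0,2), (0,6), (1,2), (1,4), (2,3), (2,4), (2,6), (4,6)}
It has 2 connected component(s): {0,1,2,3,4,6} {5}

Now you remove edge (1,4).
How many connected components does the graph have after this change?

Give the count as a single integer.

Answer: 2

Derivation:
Initial component count: 2
Remove (1,4): not a bridge. Count unchanged: 2.
  After removal, components: {0,1,2,3,4,6} {5}
New component count: 2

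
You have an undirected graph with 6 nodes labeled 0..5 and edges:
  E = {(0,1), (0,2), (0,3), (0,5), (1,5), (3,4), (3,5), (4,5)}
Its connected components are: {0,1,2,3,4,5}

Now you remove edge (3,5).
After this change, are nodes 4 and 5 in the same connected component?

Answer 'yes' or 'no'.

Initial components: {0,1,2,3,4,5}
Removing edge (3,5): not a bridge — component count unchanged at 1.
New components: {0,1,2,3,4,5}
Are 4 and 5 in the same component? yes

Answer: yes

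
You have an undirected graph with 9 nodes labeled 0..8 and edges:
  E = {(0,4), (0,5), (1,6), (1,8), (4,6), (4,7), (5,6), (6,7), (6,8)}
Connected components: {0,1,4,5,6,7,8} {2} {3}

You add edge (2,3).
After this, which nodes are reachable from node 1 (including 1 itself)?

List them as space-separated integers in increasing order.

Before: nodes reachable from 1: {0,1,4,5,6,7,8}
Adding (2,3): merges two components, but neither contains 1. Reachability from 1 unchanged.
After: nodes reachable from 1: {0,1,4,5,6,7,8}

Answer: 0 1 4 5 6 7 8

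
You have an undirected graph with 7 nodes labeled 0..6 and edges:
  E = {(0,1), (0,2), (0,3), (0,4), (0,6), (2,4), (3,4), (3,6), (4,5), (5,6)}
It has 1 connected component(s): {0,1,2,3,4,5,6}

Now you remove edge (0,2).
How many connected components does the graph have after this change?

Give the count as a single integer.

Initial component count: 1
Remove (0,2): not a bridge. Count unchanged: 1.
  After removal, components: {0,1,2,3,4,5,6}
New component count: 1

Answer: 1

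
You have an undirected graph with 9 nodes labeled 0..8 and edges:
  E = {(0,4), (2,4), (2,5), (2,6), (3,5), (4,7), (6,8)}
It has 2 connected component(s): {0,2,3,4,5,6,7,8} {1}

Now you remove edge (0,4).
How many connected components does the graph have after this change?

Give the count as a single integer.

Initial component count: 2
Remove (0,4): it was a bridge. Count increases: 2 -> 3.
  After removal, components: {0} {1} {2,3,4,5,6,7,8}
New component count: 3

Answer: 3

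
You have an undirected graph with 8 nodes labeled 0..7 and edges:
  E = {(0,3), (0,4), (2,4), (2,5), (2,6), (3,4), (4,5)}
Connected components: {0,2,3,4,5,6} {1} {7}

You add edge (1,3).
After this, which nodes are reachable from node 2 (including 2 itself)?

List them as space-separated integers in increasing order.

Answer: 0 1 2 3 4 5 6

Derivation:
Before: nodes reachable from 2: {0,2,3,4,5,6}
Adding (1,3): merges 2's component with another. Reachability grows.
After: nodes reachable from 2: {0,1,2,3,4,5,6}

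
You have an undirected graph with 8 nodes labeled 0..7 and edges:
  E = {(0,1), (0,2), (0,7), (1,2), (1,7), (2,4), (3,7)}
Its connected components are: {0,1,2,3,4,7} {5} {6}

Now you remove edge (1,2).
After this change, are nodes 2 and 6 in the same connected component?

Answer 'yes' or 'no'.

Initial components: {0,1,2,3,4,7} {5} {6}
Removing edge (1,2): not a bridge — component count unchanged at 3.
New components: {0,1,2,3,4,7} {5} {6}
Are 2 and 6 in the same component? no

Answer: no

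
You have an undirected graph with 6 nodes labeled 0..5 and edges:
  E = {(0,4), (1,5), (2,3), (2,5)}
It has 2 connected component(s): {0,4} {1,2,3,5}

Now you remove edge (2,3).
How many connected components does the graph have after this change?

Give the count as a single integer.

Answer: 3

Derivation:
Initial component count: 2
Remove (2,3): it was a bridge. Count increases: 2 -> 3.
  After removal, components: {0,4} {1,2,5} {3}
New component count: 3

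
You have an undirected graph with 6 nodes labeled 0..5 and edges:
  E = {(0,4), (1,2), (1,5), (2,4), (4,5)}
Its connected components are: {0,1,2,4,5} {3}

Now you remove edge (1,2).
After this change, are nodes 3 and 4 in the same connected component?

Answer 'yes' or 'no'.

Answer: no

Derivation:
Initial components: {0,1,2,4,5} {3}
Removing edge (1,2): not a bridge — component count unchanged at 2.
New components: {0,1,2,4,5} {3}
Are 3 and 4 in the same component? no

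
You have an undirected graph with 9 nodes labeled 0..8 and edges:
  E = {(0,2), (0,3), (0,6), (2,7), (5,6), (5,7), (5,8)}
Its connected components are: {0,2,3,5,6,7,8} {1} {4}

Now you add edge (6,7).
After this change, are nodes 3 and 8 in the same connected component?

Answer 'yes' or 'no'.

Initial components: {0,2,3,5,6,7,8} {1} {4}
Adding edge (6,7): both already in same component {0,2,3,5,6,7,8}. No change.
New components: {0,2,3,5,6,7,8} {1} {4}
Are 3 and 8 in the same component? yes

Answer: yes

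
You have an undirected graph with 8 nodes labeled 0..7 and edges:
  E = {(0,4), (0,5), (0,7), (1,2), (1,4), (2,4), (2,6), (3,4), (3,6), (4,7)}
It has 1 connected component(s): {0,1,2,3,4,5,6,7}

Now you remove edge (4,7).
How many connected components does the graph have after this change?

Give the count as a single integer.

Initial component count: 1
Remove (4,7): not a bridge. Count unchanged: 1.
  After removal, components: {0,1,2,3,4,5,6,7}
New component count: 1

Answer: 1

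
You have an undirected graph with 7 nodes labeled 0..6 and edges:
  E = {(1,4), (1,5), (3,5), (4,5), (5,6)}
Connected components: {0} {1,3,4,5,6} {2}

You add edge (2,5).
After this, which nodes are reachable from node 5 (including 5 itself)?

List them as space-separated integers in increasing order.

Before: nodes reachable from 5: {1,3,4,5,6}
Adding (2,5): merges 5's component with another. Reachability grows.
After: nodes reachable from 5: {1,2,3,4,5,6}

Answer: 1 2 3 4 5 6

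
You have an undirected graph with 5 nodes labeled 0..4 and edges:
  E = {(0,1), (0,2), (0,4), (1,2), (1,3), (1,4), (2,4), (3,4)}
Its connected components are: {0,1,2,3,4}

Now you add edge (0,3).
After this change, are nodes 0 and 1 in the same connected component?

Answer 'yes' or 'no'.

Initial components: {0,1,2,3,4}
Adding edge (0,3): both already in same component {0,1,2,3,4}. No change.
New components: {0,1,2,3,4}
Are 0 and 1 in the same component? yes

Answer: yes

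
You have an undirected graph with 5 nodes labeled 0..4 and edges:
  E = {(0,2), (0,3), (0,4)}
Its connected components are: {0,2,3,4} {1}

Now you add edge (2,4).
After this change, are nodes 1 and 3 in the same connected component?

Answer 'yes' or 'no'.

Answer: no

Derivation:
Initial components: {0,2,3,4} {1}
Adding edge (2,4): both already in same component {0,2,3,4}. No change.
New components: {0,2,3,4} {1}
Are 1 and 3 in the same component? no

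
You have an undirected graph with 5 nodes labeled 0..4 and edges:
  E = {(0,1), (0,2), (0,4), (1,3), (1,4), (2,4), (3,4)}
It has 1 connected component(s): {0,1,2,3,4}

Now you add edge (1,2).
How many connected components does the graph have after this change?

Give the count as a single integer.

Initial component count: 1
Add (1,2): endpoints already in same component. Count unchanged: 1.
New component count: 1

Answer: 1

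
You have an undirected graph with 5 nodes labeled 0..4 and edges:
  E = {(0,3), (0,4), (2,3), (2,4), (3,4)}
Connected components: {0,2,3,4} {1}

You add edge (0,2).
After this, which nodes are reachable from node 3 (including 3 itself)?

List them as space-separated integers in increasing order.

Before: nodes reachable from 3: {0,2,3,4}
Adding (0,2): both endpoints already in same component. Reachability from 3 unchanged.
After: nodes reachable from 3: {0,2,3,4}

Answer: 0 2 3 4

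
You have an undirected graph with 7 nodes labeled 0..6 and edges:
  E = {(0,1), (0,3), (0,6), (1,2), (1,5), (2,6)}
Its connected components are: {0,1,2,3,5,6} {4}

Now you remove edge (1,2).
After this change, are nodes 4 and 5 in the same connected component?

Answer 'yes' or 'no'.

Initial components: {0,1,2,3,5,6} {4}
Removing edge (1,2): not a bridge — component count unchanged at 2.
New components: {0,1,2,3,5,6} {4}
Are 4 and 5 in the same component? no

Answer: no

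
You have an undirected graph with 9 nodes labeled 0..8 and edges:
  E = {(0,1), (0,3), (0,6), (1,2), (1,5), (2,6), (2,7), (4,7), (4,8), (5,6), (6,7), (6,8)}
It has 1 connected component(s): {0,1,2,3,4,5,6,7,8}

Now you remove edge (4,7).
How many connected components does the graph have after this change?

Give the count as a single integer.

Initial component count: 1
Remove (4,7): not a bridge. Count unchanged: 1.
  After removal, components: {0,1,2,3,4,5,6,7,8}
New component count: 1

Answer: 1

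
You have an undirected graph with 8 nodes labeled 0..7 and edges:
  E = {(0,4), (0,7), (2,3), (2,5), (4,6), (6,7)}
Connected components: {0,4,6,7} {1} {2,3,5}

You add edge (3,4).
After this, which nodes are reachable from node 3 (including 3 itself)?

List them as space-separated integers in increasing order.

Before: nodes reachable from 3: {2,3,5}
Adding (3,4): merges 3's component with another. Reachability grows.
After: nodes reachable from 3: {0,2,3,4,5,6,7}

Answer: 0 2 3 4 5 6 7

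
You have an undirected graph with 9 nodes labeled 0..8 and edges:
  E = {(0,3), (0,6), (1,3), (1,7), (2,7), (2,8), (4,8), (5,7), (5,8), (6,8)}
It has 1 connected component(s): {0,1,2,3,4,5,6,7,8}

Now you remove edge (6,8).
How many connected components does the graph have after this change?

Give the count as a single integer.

Initial component count: 1
Remove (6,8): not a bridge. Count unchanged: 1.
  After removal, components: {0,1,2,3,4,5,6,7,8}
New component count: 1

Answer: 1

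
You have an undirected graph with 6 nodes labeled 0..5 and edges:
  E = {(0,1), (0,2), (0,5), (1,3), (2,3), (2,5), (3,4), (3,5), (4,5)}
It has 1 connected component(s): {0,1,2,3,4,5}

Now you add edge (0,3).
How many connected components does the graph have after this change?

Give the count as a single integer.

Answer: 1

Derivation:
Initial component count: 1
Add (0,3): endpoints already in same component. Count unchanged: 1.
New component count: 1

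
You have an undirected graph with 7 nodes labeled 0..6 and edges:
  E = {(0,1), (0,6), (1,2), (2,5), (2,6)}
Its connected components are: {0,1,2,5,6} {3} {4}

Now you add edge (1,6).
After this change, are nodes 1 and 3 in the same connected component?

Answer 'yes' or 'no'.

Initial components: {0,1,2,5,6} {3} {4}
Adding edge (1,6): both already in same component {0,1,2,5,6}. No change.
New components: {0,1,2,5,6} {3} {4}
Are 1 and 3 in the same component? no

Answer: no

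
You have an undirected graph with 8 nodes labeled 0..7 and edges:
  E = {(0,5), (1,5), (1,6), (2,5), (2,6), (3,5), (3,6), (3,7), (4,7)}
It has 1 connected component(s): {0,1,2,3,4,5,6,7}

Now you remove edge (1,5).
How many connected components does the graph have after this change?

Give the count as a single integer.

Answer: 1

Derivation:
Initial component count: 1
Remove (1,5): not a bridge. Count unchanged: 1.
  After removal, components: {0,1,2,3,4,5,6,7}
New component count: 1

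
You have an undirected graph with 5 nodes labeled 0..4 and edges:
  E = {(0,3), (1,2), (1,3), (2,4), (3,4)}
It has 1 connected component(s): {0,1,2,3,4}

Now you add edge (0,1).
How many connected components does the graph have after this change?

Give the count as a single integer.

Answer: 1

Derivation:
Initial component count: 1
Add (0,1): endpoints already in same component. Count unchanged: 1.
New component count: 1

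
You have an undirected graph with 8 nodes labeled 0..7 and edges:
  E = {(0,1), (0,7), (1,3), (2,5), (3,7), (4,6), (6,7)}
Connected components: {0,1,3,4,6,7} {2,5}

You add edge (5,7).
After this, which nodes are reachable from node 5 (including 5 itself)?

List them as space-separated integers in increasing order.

Answer: 0 1 2 3 4 5 6 7

Derivation:
Before: nodes reachable from 5: {2,5}
Adding (5,7): merges 5's component with another. Reachability grows.
After: nodes reachable from 5: {0,1,2,3,4,5,6,7}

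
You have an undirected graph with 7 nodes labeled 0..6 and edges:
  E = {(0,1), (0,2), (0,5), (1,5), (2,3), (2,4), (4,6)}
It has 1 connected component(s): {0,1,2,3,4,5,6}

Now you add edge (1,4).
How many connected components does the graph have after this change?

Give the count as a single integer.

Initial component count: 1
Add (1,4): endpoints already in same component. Count unchanged: 1.
New component count: 1

Answer: 1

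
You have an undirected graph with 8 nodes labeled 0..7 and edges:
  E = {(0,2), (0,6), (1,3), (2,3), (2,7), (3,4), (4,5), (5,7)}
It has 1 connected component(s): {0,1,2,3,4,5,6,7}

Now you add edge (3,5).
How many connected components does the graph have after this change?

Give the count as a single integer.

Answer: 1

Derivation:
Initial component count: 1
Add (3,5): endpoints already in same component. Count unchanged: 1.
New component count: 1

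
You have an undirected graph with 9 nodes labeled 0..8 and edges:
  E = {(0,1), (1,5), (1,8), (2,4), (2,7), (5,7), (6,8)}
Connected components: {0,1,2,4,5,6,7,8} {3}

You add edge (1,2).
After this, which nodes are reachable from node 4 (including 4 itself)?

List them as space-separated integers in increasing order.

Before: nodes reachable from 4: {0,1,2,4,5,6,7,8}
Adding (1,2): both endpoints already in same component. Reachability from 4 unchanged.
After: nodes reachable from 4: {0,1,2,4,5,6,7,8}

Answer: 0 1 2 4 5 6 7 8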